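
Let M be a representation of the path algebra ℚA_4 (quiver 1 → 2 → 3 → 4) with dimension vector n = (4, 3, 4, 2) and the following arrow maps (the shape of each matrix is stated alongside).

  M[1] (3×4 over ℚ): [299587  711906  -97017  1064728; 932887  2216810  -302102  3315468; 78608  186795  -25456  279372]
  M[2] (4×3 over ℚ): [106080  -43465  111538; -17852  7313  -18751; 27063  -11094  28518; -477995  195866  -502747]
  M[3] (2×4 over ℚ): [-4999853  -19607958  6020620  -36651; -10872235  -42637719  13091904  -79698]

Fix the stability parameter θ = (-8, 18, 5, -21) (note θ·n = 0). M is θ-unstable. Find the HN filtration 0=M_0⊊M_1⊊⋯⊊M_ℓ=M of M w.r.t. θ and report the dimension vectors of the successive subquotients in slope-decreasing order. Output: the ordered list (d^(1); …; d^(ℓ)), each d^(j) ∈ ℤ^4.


Interval decomposition of M: I[1,1], I[1,3], I[1,4]^2, I[3,3].
HN type (ℓ=4): μ^(1)=23/2; μ^(2)=5; μ^(3)=2/3; μ^(4)=-8

((0, 1, 1, 0); (0, 0, 1, 0); (0, 2, 2, 2); (4, 0, 0, 0))


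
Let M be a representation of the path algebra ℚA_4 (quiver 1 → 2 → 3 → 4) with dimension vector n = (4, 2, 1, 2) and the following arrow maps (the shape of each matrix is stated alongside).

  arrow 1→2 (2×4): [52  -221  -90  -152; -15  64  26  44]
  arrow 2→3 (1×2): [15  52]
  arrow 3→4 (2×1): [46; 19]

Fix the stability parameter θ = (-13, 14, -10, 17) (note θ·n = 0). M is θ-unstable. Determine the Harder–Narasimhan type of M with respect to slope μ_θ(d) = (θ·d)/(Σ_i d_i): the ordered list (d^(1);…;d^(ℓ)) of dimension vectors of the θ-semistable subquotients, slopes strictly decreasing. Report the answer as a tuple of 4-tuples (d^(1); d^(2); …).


Barcode: M ≅ I[1,1]^2, I[1,2], I[1,4], I[4,4]. HN layers by μ_θ (4 steps, strictly decreasing):
  μ^(1)=17; μ^(2)=14; μ^(3)=2; μ^(4)=-13

((0, 0, 0, 2); (0, 1, 0, 0); (0, 1, 1, 0); (4, 0, 0, 0))


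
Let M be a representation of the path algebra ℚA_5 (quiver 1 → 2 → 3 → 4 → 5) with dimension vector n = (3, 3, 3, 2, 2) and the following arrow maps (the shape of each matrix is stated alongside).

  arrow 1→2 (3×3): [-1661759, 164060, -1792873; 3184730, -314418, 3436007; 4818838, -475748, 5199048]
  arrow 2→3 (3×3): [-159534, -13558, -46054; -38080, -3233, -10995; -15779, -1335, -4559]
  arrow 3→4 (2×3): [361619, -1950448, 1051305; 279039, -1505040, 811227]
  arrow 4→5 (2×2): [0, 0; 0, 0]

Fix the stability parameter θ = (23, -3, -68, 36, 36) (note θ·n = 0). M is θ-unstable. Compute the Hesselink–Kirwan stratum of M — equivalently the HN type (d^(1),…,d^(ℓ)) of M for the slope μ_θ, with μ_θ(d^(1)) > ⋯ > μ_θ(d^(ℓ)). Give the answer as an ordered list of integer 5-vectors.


Interval decomposition of M: I[1,1], I[1,3], I[1,4], I[2,2], I[3,4], I[5,5]^2.
HN type (ℓ=5): μ^(1)=36; μ^(2)=23; μ^(3)=-3; μ^(4)=-16; μ^(5)=-68

((0, 0, 0, 2, 2); (1, 0, 0, 0, 0); (0, 1, 0, 0, 0); (2, 2, 2, 0, 0); (0, 0, 1, 0, 0))


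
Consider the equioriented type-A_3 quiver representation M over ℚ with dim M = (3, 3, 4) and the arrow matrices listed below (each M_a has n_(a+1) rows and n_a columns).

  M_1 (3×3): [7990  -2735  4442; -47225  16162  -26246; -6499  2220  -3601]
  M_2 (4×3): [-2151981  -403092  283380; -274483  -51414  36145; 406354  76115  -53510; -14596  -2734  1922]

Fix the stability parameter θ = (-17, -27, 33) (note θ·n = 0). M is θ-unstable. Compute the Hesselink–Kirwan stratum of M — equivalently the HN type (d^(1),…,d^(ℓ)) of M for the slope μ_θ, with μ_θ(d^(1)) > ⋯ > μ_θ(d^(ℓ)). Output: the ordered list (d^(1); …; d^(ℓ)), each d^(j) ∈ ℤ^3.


Via rank(M_{q-1}∘⋯∘M_p): M ≅ I[1,3]^3, I[3,3].
μ_θ-semistable layers: μ^(1)=33; μ^(2)=-22

((0, 0, 4); (3, 3, 0))


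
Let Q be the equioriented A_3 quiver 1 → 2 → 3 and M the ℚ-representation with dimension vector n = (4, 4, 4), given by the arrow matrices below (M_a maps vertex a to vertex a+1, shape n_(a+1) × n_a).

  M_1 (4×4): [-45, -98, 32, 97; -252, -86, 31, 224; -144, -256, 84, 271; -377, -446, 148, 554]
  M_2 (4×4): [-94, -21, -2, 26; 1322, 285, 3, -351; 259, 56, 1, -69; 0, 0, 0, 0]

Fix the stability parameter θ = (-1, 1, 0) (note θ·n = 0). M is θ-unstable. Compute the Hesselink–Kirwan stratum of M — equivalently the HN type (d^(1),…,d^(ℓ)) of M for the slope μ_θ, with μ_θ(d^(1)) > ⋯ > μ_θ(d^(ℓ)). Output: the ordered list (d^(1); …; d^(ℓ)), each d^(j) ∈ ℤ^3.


Interval decomposition of M: I[1,2], I[1,3]^3, I[3,3].
HN type (ℓ=4): μ^(1)=1; μ^(2)=1/2; μ^(3)=0; μ^(4)=-1

((0, 1, 0); (0, 3, 3); (0, 0, 1); (4, 0, 0))


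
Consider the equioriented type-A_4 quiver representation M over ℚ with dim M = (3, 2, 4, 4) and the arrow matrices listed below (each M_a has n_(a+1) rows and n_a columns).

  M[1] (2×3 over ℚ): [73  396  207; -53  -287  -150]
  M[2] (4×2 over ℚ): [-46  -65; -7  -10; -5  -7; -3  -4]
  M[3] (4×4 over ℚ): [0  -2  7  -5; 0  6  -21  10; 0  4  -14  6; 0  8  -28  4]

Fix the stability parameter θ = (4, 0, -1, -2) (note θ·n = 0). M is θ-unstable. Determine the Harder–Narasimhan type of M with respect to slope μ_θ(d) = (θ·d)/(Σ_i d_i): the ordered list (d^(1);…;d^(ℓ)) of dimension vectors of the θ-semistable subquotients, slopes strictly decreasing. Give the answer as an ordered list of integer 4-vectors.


Via rank(M_{q-1}∘⋯∘M_p): M ≅ I[1,1], I[1,4]^2, I[3,3]^2, I[4,4]^2.
μ_θ-semistable layers: μ^(1)=4; μ^(2)=1/4; μ^(3)=-1; μ^(4)=-2

((1, 0, 0, 0); (2, 2, 2, 2); (0, 0, 2, 0); (0, 0, 0, 2))


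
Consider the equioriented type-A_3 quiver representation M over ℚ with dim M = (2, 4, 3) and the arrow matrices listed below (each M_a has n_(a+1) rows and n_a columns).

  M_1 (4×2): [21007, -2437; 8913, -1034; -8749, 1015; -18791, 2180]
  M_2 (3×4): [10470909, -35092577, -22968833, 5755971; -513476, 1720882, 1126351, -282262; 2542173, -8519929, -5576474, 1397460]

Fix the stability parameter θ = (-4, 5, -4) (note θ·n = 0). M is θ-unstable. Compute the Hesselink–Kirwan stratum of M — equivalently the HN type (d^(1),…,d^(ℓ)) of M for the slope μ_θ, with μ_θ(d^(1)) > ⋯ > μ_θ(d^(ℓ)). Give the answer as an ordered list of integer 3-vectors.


Interval decomposition of M: I[1,3]^2, I[2,2], I[2,3].
HN type (ℓ=3): μ^(1)=5; μ^(2)=1/2; μ^(3)=-4

((0, 1, 0); (0, 3, 3); (2, 0, 0))


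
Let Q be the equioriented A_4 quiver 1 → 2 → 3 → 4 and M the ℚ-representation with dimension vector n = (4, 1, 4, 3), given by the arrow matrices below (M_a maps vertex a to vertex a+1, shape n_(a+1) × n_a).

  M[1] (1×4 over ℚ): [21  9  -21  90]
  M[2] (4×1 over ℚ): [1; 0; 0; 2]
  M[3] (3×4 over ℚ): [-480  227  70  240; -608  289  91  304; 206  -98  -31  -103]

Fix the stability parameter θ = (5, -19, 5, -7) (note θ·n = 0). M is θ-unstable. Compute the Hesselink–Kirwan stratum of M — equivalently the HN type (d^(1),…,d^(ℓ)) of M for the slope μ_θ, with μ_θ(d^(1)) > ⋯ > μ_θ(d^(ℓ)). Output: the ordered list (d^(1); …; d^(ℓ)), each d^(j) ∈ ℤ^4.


Via rank(M_{q-1}∘⋯∘M_p): M ≅ I[1,1]^3, I[1,3], I[3,4]^3.
μ_θ-semistable layers: μ^(1)=5; μ^(2)=-1; μ^(3)=-7

((3, 0, 1, 0); (0, 0, 3, 3); (1, 1, 0, 0))


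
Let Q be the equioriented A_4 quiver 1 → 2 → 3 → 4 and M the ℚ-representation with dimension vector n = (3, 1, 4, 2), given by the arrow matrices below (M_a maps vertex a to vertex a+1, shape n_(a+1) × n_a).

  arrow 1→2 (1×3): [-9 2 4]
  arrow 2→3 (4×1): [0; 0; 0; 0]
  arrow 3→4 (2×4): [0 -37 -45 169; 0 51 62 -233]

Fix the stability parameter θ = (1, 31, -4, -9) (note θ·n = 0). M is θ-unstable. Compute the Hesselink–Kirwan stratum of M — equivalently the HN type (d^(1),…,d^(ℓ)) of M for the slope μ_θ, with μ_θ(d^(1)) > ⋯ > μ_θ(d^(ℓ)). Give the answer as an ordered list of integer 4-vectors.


Interval decomposition of M: I[1,1]^2, I[1,2], I[3,3]^2, I[3,4]^2.
HN type (ℓ=4): μ^(1)=31; μ^(2)=1; μ^(3)=-4; μ^(4)=-13/2

((0, 1, 0, 0); (3, 0, 0, 0); (0, 0, 2, 0); (0, 0, 2, 2))


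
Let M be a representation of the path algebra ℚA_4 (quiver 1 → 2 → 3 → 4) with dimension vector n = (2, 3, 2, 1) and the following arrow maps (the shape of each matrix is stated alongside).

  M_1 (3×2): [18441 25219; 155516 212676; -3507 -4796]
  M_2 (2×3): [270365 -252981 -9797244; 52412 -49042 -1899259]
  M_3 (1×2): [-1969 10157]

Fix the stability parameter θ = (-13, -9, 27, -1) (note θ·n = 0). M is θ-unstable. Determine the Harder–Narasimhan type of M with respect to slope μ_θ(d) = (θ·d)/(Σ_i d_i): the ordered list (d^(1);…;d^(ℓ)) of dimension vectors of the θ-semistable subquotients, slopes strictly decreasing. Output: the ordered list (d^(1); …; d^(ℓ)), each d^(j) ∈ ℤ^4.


Via rank(M_{q-1}∘⋯∘M_p): M ≅ I[1,3], I[1,4], I[2,2].
μ_θ-semistable layers: μ^(1)=27; μ^(2)=13; μ^(3)=-9; μ^(4)=-13

((0, 0, 1, 0); (0, 0, 1, 1); (0, 3, 0, 0); (2, 0, 0, 0))


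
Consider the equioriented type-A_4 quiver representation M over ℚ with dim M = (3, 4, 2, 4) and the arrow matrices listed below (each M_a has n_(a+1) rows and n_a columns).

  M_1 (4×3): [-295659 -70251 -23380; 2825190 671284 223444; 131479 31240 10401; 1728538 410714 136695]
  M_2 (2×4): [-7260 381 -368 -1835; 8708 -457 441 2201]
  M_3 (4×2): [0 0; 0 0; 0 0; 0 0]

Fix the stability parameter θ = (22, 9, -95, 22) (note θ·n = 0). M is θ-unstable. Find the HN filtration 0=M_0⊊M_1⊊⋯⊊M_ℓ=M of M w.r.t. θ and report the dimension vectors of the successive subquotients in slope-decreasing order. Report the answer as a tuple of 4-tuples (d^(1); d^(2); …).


Interval decomposition of M: I[1,2], I[1,3]^2, I[2,2], I[4,4]^4.
HN type (ℓ=4): μ^(1)=22; μ^(2)=31/2; μ^(3)=9; μ^(4)=-64/3

((0, 0, 0, 4); (1, 1, 0, 0); (0, 1, 0, 0); (2, 2, 2, 0))


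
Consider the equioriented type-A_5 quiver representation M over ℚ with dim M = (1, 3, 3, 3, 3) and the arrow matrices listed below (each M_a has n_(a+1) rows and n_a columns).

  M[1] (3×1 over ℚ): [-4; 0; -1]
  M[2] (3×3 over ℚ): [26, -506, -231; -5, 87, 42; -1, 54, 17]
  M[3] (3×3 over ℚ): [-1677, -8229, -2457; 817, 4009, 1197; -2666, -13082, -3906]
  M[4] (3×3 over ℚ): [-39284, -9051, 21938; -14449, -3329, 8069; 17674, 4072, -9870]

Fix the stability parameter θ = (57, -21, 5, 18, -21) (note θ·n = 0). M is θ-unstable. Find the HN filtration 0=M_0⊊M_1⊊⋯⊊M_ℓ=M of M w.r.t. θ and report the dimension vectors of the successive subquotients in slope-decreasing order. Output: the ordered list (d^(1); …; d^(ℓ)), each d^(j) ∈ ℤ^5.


Interval decomposition of M: I[1,3], I[2,3], I[2,5], I[4,4], I[4,5], I[5,5].
HN type (ℓ=6): μ^(1)=18; μ^(2)=41/3; μ^(3)=5; μ^(4)=2/3; μ^(5)=-3/2; μ^(6)=-21

((0, 0, 0, 1, 0); (1, 1, 1, 0, 0); (0, 0, 1, 0, 0); (0, 0, 1, 1, 1); (0, 0, 0, 1, 1); (0, 2, 0, 0, 1))


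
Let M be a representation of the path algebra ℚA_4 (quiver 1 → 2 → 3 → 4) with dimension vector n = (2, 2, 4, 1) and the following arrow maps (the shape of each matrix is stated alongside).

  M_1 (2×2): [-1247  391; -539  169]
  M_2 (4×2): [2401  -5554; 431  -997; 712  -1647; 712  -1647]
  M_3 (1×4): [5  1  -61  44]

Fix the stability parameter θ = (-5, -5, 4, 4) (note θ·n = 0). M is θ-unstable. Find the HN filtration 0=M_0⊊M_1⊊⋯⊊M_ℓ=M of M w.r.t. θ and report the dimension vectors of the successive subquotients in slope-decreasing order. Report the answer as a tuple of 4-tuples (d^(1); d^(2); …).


Via rank(M_{q-1}∘⋯∘M_p): M ≅ I[1,3], I[1,4], I[3,3]^2.
μ_θ-semistable layers: μ^(1)=4; μ^(2)=-5

((0, 0, 4, 1); (2, 2, 0, 0))


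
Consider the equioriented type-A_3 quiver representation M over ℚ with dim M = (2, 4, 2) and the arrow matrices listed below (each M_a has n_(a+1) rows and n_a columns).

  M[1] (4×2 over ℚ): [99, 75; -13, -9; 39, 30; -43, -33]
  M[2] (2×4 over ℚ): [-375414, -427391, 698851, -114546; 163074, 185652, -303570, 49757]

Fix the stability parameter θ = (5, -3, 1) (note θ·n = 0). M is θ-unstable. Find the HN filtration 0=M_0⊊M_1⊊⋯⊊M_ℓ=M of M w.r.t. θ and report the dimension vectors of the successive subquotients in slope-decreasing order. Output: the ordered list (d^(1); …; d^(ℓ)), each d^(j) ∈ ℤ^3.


Barcode: M ≅ I[1,3]^2, I[2,2]^2. HN layers by μ_θ (2 steps, strictly decreasing):
  μ^(1)=1; μ^(2)=-3

((2, 2, 2); (0, 2, 0))


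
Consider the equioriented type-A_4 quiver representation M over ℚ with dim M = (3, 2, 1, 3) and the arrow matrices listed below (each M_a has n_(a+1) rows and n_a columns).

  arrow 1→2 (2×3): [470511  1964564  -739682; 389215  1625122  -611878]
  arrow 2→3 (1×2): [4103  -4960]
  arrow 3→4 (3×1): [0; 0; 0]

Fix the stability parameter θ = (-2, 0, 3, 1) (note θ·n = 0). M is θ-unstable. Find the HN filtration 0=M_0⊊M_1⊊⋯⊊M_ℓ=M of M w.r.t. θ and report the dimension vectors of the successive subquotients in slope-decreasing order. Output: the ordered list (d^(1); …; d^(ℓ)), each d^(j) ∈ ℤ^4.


Interval decomposition of M: I[1,1], I[1,2], I[1,3], I[4,4]^3.
HN type (ℓ=4): μ^(1)=3; μ^(2)=1; μ^(3)=0; μ^(4)=-2

((0, 0, 1, 0); (0, 0, 0, 3); (0, 2, 0, 0); (3, 0, 0, 0))


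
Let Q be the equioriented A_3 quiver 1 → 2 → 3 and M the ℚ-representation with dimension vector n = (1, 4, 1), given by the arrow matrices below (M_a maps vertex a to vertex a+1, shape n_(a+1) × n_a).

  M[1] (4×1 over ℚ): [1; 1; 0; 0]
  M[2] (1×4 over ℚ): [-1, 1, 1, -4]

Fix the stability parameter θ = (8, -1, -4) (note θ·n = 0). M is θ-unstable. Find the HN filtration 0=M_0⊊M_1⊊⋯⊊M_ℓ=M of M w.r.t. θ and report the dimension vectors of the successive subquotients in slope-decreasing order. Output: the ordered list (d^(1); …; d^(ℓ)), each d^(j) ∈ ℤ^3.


Barcode: M ≅ I[1,2], I[2,2]^2, I[2,3]. HN layers by μ_θ (3 steps, strictly decreasing):
  μ^(1)=7/2; μ^(2)=-1; μ^(3)=-5/2

((1, 1, 0); (0, 2, 0); (0, 1, 1))


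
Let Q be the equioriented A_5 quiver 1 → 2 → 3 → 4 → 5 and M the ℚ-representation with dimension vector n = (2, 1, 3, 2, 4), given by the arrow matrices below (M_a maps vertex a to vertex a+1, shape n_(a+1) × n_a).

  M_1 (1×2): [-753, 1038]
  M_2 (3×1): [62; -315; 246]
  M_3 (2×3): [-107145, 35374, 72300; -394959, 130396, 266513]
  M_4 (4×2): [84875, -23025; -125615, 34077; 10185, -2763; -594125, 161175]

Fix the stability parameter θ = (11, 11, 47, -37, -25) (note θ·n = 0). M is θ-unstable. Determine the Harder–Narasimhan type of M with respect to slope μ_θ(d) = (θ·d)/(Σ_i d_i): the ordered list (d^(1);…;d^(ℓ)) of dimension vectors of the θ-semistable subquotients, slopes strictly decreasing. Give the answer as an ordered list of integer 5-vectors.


Barcode: M ≅ I[1,1], I[1,3], I[3,4], I[3,5], I[5,5]^3. HN layers by μ_θ (5 steps, strictly decreasing):
  μ^(1)=47; μ^(2)=11; μ^(3)=5; μ^(4)=-5; μ^(5)=-25

((0, 0, 1, 0, 0); (2, 1, 0, 0, 0); (0, 0, 1, 1, 0); (0, 0, 1, 1, 1); (0, 0, 0, 0, 3))


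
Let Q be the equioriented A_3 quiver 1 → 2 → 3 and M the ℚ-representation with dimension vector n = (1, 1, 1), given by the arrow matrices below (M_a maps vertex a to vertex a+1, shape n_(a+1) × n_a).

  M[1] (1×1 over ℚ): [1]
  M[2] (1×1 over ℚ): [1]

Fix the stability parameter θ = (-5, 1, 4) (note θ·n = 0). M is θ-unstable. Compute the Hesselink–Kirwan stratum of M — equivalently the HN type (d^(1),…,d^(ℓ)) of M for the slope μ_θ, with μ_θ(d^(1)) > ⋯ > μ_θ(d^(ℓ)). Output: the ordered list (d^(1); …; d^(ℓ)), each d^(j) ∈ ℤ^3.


Via rank(M_{q-1}∘⋯∘M_p): M ≅ I[1,3].
μ_θ-semistable layers: μ^(1)=4; μ^(2)=1; μ^(3)=-5

((0, 0, 1); (0, 1, 0); (1, 0, 0))


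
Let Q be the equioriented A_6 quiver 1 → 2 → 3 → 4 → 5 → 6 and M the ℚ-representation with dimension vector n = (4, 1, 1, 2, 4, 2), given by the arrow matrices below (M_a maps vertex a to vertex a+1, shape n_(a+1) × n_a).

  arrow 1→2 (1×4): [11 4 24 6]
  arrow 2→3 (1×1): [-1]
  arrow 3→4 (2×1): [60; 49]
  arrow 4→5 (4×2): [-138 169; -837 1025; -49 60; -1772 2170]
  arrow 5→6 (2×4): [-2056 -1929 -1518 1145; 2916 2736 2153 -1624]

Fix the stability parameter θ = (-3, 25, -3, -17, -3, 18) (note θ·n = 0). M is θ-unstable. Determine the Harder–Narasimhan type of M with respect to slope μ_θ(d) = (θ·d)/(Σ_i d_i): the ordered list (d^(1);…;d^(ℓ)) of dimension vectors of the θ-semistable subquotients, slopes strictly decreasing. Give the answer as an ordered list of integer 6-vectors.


Via rank(M_{q-1}∘⋯∘M_p): M ≅ I[1,1]^3, I[1,6], I[4,6], I[5,5]^2.
μ_θ-semistable layers: μ^(1)=18; μ^(2)=1/2; μ^(3)=-3; μ^(4)=-17

((0, 0, 0, 0, 0, 2); (0, 1, 1, 1, 1, 0); (4, 0, 0, 0, 3, 0); (0, 0, 0, 1, 0, 0))


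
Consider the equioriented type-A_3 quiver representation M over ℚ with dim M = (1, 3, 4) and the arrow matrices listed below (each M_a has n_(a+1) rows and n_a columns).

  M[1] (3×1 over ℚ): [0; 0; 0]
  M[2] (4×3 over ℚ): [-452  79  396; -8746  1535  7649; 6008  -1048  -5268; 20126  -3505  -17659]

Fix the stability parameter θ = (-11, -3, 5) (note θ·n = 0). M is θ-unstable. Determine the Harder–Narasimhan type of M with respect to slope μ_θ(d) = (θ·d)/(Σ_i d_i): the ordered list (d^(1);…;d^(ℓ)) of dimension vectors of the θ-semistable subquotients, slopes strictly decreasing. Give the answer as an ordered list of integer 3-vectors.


Interval decomposition of M: I[1,1], I[2,2], I[2,3]^2, I[3,3]^2.
HN type (ℓ=3): μ^(1)=5; μ^(2)=-3; μ^(3)=-11

((0, 0, 4); (0, 3, 0); (1, 0, 0))


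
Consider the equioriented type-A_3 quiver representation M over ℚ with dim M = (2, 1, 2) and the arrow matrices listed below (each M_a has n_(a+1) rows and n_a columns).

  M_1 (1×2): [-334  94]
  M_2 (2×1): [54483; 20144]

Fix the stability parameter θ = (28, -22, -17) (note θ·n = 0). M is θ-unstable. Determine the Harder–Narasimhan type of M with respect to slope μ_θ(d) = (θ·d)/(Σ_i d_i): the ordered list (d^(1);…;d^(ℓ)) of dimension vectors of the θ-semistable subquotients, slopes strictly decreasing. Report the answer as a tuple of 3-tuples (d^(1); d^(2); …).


Via rank(M_{q-1}∘⋯∘M_p): M ≅ I[1,1], I[1,3], I[3,3].
μ_θ-semistable layers: μ^(1)=28; μ^(2)=-11/3; μ^(3)=-17

((1, 0, 0); (1, 1, 1); (0, 0, 1))


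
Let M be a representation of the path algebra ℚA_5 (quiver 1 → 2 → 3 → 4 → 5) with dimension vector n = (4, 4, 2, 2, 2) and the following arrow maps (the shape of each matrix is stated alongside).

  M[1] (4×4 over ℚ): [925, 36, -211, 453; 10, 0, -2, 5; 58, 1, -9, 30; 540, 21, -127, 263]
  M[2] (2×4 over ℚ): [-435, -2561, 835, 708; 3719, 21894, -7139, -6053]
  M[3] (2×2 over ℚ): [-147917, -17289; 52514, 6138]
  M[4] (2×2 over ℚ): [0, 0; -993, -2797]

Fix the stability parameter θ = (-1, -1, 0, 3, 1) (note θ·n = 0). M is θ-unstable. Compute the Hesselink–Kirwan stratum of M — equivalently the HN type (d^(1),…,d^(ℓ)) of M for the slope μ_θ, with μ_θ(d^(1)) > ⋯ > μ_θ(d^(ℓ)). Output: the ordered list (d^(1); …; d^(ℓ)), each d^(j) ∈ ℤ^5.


Via rank(M_{q-1}∘⋯∘M_p): M ≅ I[1,1], I[1,2], I[1,3], I[1,5], I[2,2], I[4,4], I[5,5].
μ_θ-semistable layers: μ^(1)=3; μ^(2)=2; μ^(3)=1; μ^(4)=0; μ^(5)=-1

((0, 0, 0, 1, 0); (0, 0, 0, 1, 1); (0, 0, 0, 0, 1); (0, 0, 2, 0, 0); (4, 4, 0, 0, 0))


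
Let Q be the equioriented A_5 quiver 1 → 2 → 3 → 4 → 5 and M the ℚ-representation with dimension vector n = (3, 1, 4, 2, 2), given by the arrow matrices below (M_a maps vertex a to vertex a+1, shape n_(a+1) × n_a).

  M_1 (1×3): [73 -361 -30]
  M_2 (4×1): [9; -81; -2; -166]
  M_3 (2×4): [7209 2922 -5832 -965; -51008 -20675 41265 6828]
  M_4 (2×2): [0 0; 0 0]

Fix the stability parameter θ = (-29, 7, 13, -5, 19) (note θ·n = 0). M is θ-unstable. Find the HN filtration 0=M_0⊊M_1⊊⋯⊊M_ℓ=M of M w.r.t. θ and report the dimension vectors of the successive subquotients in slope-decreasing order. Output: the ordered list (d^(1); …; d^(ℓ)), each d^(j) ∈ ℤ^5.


Barcode: M ≅ I[1,1]^2, I[1,4], I[3,3]^2, I[3,4], I[5,5]^2. HN layers by μ_θ (5 steps, strictly decreasing):
  μ^(1)=19; μ^(2)=13; μ^(3)=5; μ^(4)=4; μ^(5)=-29

((0, 0, 0, 0, 2); (0, 0, 2, 0, 0); (0, 1, 1, 1, 0); (0, 0, 1, 1, 0); (3, 0, 0, 0, 0))


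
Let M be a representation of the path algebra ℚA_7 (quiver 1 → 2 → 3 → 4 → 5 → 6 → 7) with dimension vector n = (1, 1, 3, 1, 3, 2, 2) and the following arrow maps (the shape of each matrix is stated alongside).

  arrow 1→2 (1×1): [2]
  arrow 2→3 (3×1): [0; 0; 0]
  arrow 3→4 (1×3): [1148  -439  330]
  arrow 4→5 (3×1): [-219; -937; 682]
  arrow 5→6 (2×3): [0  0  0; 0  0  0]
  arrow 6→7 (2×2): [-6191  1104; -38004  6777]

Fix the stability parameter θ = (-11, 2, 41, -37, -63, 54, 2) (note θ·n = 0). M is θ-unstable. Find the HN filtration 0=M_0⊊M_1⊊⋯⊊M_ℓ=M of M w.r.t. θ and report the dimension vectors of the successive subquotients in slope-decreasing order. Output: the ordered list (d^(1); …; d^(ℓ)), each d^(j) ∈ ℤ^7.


Barcode: M ≅ I[1,2], I[3,3]^2, I[3,5], I[5,5]^2, I[6,7]^2. HN layers by μ_θ (6 steps, strictly decreasing):
  μ^(1)=41; μ^(2)=28; μ^(3)=2; μ^(4)=-11; μ^(5)=-59/3; μ^(6)=-63

((0, 0, 2, 0, 0, 0, 0); (0, 0, 0, 0, 0, 2, 2); (0, 1, 0, 0, 0, 0, 0); (1, 0, 0, 0, 0, 0, 0); (0, 0, 1, 1, 1, 0, 0); (0, 0, 0, 0, 2, 0, 0))


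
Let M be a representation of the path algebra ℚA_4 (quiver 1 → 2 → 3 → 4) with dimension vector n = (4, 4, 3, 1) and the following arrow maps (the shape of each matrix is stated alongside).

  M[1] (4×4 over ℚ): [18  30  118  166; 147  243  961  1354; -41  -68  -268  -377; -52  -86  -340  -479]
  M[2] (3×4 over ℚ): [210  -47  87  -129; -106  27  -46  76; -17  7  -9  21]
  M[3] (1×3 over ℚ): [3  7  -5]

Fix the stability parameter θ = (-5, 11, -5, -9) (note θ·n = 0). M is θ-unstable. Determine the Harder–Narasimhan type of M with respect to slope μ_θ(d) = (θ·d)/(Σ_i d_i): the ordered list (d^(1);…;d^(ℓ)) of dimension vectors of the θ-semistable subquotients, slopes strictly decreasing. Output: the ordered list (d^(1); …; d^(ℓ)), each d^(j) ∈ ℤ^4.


Barcode: M ≅ I[1,1], I[1,2], I[1,3], I[1,4], I[2,3]. HN layers by μ_θ (4 steps, strictly decreasing):
  μ^(1)=11; μ^(2)=3; μ^(3)=-1; μ^(4)=-5

((0, 1, 0, 0); (0, 2, 2, 0); (0, 1, 1, 1); (4, 0, 0, 0))


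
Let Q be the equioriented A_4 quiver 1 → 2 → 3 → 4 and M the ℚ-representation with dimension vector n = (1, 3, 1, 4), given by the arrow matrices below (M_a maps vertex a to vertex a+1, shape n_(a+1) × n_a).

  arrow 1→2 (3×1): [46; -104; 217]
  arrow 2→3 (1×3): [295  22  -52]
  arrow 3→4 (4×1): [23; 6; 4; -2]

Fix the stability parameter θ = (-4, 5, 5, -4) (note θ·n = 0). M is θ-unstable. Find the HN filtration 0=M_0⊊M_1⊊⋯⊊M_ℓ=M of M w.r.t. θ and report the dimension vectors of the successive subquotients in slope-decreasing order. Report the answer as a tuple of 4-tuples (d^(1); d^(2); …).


Interval decomposition of M: I[1,4], I[2,2]^2, I[4,4]^3.
HN type (ℓ=3): μ^(1)=5; μ^(2)=2; μ^(3)=-4

((0, 2, 0, 0); (0, 1, 1, 1); (1, 0, 0, 3))


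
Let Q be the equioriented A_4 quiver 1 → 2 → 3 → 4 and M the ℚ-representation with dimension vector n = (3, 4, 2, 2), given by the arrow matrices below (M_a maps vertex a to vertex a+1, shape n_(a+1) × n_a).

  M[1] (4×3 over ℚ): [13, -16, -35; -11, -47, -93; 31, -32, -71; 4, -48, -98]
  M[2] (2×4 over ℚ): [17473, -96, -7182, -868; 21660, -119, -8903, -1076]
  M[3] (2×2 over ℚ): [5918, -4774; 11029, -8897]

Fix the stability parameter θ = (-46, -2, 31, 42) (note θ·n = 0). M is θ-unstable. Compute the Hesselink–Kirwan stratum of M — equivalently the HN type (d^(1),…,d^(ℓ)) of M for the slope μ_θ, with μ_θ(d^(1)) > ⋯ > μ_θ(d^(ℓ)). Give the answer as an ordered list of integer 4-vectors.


Via rank(M_{q-1}∘⋯∘M_p): M ≅ I[1,2], I[1,3], I[1,4], I[2,2], I[4,4].
μ_θ-semistable layers: μ^(1)=42; μ^(2)=31; μ^(3)=-2; μ^(4)=-46

((0, 0, 0, 2); (0, 0, 2, 0); (0, 4, 0, 0); (3, 0, 0, 0))


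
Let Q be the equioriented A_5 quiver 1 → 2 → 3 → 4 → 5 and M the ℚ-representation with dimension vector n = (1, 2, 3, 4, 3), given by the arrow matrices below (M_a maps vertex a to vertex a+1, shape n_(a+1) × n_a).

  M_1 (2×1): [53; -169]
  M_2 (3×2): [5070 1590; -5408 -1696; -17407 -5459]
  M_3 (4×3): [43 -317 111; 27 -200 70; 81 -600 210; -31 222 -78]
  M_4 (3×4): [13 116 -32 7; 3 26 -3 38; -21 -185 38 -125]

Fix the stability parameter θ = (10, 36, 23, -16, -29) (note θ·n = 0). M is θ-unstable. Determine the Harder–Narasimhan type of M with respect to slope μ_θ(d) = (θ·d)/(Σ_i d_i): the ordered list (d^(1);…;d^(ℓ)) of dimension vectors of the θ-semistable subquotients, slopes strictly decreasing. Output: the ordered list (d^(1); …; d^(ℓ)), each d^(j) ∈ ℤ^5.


Interval decomposition of M: I[1,2], I[2,5], I[3,5]^2, I[4,4].
HN type (ℓ=5): μ^(1)=36; μ^(2)=10; μ^(3)=7/2; μ^(4)=-22/3; μ^(5)=-16

((0, 1, 0, 0, 0); (1, 0, 0, 0, 0); (0, 1, 1, 1, 1); (0, 0, 2, 2, 2); (0, 0, 0, 1, 0))


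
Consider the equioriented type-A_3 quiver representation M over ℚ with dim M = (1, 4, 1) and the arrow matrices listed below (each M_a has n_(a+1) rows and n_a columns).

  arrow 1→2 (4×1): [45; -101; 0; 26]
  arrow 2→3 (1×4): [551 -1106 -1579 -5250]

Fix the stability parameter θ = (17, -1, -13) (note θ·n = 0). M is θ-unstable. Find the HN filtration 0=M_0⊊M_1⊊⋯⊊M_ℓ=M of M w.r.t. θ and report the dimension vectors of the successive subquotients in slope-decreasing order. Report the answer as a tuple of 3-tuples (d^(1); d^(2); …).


Via rank(M_{q-1}∘⋯∘M_p): M ≅ I[1,3], I[2,2]^3.
μ_θ-semistable layers: μ^(1)=1; μ^(2)=-1

((1, 1, 1); (0, 3, 0))


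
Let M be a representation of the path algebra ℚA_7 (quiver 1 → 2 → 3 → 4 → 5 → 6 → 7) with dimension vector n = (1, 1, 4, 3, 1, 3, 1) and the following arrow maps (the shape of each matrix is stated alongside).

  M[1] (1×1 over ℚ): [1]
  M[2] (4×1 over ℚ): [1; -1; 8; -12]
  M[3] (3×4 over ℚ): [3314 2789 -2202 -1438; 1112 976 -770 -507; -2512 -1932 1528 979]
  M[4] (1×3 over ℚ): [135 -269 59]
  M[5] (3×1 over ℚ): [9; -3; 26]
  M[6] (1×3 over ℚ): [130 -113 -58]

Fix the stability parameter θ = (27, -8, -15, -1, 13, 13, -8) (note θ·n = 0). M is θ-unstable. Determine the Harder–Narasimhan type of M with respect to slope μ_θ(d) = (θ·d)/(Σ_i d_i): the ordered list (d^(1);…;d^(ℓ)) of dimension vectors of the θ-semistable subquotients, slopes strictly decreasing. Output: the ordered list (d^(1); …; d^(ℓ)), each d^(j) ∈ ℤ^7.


Via rank(M_{q-1}∘⋯∘M_p): M ≅ I[1,7], I[3,3], I[3,4]^2, I[6,6]^2.
μ_θ-semistable layers: μ^(1)=13; μ^(2)=6; μ^(3)=3/4; μ^(4)=-1; μ^(5)=-15

((0, 0, 0, 0, 0, 2, 0); (0, 0, 0, 0, 1, 1, 1); (1, 1, 1, 1, 0, 0, 0); (0, 0, 0, 2, 0, 0, 0); (0, 0, 3, 0, 0, 0, 0))


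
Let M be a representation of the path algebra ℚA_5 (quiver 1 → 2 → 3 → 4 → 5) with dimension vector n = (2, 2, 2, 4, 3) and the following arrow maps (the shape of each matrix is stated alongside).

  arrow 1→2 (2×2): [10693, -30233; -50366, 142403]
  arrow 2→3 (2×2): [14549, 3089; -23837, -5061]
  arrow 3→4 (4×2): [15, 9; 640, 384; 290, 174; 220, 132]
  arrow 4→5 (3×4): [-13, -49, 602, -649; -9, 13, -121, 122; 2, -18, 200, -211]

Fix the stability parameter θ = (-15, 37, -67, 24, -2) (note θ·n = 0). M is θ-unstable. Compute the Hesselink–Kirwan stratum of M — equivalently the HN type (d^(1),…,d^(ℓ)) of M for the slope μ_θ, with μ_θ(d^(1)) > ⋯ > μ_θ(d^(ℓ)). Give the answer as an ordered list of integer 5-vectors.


Interval decomposition of M: I[1,3], I[1,5], I[4,4], I[4,5]^2.
HN type (ℓ=3): μ^(1)=24; μ^(2)=11; μ^(3)=-15

((0, 0, 0, 1, 0); (0, 0, 0, 3, 3); (2, 2, 2, 0, 0))


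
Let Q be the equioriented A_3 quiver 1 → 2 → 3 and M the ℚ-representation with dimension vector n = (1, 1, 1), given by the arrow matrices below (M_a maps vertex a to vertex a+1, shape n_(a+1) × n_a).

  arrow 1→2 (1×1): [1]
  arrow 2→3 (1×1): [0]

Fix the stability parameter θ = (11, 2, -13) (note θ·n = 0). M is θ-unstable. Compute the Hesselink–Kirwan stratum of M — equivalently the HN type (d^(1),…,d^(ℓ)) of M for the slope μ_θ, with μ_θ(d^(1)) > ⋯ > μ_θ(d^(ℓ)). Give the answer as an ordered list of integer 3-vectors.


Interval decomposition of M: I[1,2], I[3,3].
HN type (ℓ=2): μ^(1)=13/2; μ^(2)=-13

((1, 1, 0); (0, 0, 1))


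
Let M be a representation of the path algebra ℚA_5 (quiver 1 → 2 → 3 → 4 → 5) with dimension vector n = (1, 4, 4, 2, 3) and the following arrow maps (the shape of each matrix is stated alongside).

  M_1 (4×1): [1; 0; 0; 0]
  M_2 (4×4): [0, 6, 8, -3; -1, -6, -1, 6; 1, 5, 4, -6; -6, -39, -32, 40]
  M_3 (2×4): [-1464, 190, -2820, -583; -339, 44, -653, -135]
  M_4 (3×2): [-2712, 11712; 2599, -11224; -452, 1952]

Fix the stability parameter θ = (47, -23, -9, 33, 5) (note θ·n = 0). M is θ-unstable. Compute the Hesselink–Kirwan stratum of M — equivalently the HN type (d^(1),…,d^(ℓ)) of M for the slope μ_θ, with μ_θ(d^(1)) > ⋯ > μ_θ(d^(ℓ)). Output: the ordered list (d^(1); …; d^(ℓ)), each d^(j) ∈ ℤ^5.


Interval decomposition of M: I[1,4], I[2,3]^2, I[2,5], I[5,5]^2.
HN type (ℓ=5): μ^(1)=33; μ^(2)=19; μ^(3)=5; μ^(4)=-9; μ^(5)=-23

((0, 0, 0, 1, 0); (0, 0, 0, 1, 1); (1, 1, 1, 0, 2); (0, 0, 3, 0, 0); (0, 3, 0, 0, 0))


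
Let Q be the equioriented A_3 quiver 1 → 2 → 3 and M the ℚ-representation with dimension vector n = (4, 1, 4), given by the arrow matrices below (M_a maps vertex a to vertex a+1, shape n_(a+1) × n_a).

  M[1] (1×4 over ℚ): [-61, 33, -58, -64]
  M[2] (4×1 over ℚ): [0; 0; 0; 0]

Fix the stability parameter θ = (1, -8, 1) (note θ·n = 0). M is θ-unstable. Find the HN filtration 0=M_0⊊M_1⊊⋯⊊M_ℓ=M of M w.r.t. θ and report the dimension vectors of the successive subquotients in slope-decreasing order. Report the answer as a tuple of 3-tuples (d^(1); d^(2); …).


Interval decomposition of M: I[1,1]^3, I[1,2], I[3,3]^4.
HN type (ℓ=2): μ^(1)=1; μ^(2)=-7/2

((3, 0, 4); (1, 1, 0))


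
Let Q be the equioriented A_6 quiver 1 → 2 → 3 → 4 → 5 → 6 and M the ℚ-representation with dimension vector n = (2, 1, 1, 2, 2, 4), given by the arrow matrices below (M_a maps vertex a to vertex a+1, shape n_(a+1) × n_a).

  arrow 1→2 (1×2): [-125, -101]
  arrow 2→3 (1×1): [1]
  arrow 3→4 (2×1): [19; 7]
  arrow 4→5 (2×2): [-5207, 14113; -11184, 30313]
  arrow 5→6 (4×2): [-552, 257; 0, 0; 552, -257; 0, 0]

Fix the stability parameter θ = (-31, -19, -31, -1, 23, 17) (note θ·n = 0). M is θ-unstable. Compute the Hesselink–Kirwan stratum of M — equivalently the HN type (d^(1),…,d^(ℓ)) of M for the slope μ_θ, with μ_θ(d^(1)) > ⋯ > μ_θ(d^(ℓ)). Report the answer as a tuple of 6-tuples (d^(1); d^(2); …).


Barcode: M ≅ I[1,1], I[1,6], I[4,5], I[6,6]^3. HN layers by μ_θ (6 steps, strictly decreasing):
  μ^(1)=23; μ^(2)=20; μ^(3)=17; μ^(4)=-1; μ^(5)=-25; μ^(6)=-31

((0, 0, 0, 0, 1, 0); (0, 0, 0, 0, 1, 1); (0, 0, 0, 0, 0, 3); (0, 0, 0, 2, 0, 0); (0, 1, 1, 0, 0, 0); (2, 0, 0, 0, 0, 0))


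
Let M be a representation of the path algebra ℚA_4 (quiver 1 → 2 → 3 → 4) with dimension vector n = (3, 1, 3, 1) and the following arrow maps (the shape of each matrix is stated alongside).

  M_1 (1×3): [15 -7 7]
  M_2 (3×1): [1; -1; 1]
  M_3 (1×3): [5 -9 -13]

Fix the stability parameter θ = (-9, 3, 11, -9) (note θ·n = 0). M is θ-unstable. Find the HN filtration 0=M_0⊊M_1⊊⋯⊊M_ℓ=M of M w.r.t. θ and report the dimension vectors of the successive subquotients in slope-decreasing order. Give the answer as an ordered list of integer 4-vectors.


Via rank(M_{q-1}∘⋯∘M_p): M ≅ I[1,1]^2, I[1,4], I[3,3]^2.
μ_θ-semistable layers: μ^(1)=11; μ^(2)=5/3; μ^(3)=-9

((0, 0, 2, 0); (0, 1, 1, 1); (3, 0, 0, 0))


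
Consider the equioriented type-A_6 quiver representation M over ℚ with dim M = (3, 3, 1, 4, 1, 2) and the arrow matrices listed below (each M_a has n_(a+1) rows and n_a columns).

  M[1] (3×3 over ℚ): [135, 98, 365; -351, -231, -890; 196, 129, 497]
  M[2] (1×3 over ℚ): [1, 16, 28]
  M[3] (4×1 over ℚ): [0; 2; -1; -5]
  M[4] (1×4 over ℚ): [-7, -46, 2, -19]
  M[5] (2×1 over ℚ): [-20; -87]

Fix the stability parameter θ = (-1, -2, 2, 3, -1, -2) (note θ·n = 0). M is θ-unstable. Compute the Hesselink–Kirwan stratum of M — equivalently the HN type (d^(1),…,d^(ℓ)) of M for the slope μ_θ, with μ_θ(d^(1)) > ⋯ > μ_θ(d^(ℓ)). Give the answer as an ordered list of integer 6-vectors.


Barcode: M ≅ I[1,2]^2, I[1,6], I[4,4]^3, I[6,6]. HN layers by μ_θ (4 steps, strictly decreasing):
  μ^(1)=3; μ^(2)=1/2; μ^(3)=-3/2; μ^(4)=-2

((0, 0, 0, 3, 0, 0); (0, 0, 1, 1, 1, 1); (3, 3, 0, 0, 0, 0); (0, 0, 0, 0, 0, 1))


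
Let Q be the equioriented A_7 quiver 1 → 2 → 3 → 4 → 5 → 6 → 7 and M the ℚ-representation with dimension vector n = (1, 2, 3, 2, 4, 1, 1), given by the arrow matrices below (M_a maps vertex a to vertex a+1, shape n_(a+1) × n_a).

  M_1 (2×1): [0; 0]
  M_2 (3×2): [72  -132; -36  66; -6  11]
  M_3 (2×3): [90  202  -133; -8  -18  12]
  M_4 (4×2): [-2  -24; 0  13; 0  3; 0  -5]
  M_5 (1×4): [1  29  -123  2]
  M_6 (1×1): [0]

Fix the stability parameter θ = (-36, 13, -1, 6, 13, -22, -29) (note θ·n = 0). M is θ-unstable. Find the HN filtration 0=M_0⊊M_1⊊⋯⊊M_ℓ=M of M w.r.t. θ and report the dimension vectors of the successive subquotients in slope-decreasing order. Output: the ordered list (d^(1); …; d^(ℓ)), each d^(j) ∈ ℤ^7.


Via rank(M_{q-1}∘⋯∘M_p): M ≅ I[1,1], I[2,2], I[2,6], I[3,3], I[3,5], I[5,5]^2, I[7,7].
μ_θ-semistable layers: μ^(1)=13; μ^(2)=6; μ^(3)=9/5; μ^(4)=-1; μ^(5)=-29; μ^(6)=-36

((0, 1, 0, 0, 3, 0, 0); (0, 0, 0, 1, 0, 0, 0); (0, 1, 1, 1, 1, 1, 0); (0, 0, 2, 0, 0, 0, 0); (0, 0, 0, 0, 0, 0, 1); (1, 0, 0, 0, 0, 0, 0))


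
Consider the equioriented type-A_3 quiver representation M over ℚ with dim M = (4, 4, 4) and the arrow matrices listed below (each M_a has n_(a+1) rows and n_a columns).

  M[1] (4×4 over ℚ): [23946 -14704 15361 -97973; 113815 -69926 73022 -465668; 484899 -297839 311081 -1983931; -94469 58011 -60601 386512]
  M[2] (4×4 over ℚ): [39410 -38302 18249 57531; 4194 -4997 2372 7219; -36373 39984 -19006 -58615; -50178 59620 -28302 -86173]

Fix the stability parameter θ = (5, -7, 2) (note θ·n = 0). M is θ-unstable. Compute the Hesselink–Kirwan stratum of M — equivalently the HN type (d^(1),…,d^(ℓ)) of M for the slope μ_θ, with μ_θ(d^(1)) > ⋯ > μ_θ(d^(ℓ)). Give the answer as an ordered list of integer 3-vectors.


Via rank(M_{q-1}∘⋯∘M_p): M ≅ I[1,3]^4.
μ_θ-semistable layers: μ^(1)=2; μ^(2)=-1

((0, 0, 4); (4, 4, 0))


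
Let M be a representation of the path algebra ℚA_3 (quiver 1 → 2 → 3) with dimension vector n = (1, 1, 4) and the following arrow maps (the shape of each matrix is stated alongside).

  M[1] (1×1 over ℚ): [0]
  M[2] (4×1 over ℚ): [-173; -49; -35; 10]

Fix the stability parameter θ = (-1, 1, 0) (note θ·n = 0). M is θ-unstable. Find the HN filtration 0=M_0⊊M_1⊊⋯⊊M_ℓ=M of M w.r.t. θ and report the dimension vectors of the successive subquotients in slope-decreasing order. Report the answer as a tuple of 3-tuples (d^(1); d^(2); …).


Via rank(M_{q-1}∘⋯∘M_p): M ≅ I[1,1], I[2,3], I[3,3]^3.
μ_θ-semistable layers: μ^(1)=1/2; μ^(2)=0; μ^(3)=-1

((0, 1, 1); (0, 0, 3); (1, 0, 0))


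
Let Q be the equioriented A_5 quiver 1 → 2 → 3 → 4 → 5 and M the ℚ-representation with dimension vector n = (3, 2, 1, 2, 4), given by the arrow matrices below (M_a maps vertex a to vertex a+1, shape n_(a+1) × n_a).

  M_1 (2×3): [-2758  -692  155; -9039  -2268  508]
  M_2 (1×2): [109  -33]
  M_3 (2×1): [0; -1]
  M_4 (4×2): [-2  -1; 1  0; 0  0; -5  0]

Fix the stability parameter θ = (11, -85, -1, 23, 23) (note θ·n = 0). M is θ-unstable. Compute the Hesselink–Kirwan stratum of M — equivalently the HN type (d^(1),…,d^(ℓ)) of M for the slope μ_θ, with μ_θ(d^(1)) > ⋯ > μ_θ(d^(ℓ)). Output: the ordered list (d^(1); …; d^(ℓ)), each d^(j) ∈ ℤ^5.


Barcode: M ≅ I[1,1], I[1,2], I[1,5], I[4,5], I[5,5]^2. HN layers by μ_θ (4 steps, strictly decreasing):
  μ^(1)=23; μ^(2)=11; μ^(3)=-1; μ^(4)=-37

((0, 0, 0, 2, 4); (1, 0, 0, 0, 0); (0, 0, 1, 0, 0); (2, 2, 0, 0, 0))


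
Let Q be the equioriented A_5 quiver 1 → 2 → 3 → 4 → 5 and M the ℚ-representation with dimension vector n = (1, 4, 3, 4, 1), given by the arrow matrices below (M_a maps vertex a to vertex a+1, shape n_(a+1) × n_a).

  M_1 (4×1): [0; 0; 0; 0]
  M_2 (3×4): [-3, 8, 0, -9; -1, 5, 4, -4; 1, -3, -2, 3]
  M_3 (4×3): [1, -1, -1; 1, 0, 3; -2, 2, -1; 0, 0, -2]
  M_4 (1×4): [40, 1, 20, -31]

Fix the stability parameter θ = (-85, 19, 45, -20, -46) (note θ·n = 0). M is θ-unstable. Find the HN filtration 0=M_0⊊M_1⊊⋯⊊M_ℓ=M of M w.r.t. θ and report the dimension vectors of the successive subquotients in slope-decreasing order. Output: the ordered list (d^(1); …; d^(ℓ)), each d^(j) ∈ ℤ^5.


Interval decomposition of M: I[1,1], I[2,2], I[2,4]^2, I[2,5], I[4,4].
HN type (ℓ=5): μ^(1)=19; μ^(2)=44/3; μ^(3)=-1/2; μ^(4)=-20; μ^(5)=-85

((0, 1, 0, 0, 0); (0, 2, 2, 2, 0); (0, 1, 1, 1, 1); (0, 0, 0, 1, 0); (1, 0, 0, 0, 0))


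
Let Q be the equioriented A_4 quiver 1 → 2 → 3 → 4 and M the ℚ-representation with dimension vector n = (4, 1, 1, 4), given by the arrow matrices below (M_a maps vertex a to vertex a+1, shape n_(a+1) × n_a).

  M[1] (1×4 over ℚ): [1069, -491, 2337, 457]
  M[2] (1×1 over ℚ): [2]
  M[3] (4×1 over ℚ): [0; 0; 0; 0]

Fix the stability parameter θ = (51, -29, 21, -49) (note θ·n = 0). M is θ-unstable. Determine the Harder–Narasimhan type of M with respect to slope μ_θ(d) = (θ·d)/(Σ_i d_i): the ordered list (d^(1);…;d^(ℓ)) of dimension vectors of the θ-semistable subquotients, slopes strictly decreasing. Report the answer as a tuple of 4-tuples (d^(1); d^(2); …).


Barcode: M ≅ I[1,1]^3, I[1,3], I[4,4]^4. HN layers by μ_θ (4 steps, strictly decreasing):
  μ^(1)=51; μ^(2)=21; μ^(3)=11; μ^(4)=-49

((3, 0, 0, 0); (0, 0, 1, 0); (1, 1, 0, 0); (0, 0, 0, 4))


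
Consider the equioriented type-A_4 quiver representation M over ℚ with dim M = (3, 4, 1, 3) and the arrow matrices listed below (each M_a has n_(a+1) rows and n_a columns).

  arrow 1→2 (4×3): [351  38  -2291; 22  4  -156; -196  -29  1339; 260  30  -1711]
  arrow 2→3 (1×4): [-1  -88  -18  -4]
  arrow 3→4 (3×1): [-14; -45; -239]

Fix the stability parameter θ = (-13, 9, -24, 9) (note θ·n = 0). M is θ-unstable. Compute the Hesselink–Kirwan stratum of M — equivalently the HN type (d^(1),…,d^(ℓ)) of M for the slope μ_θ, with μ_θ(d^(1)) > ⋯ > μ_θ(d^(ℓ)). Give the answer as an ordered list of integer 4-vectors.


Barcode: M ≅ I[1,2]^2, I[1,4], I[2,2], I[4,4]^2. HN layers by μ_θ (3 steps, strictly decreasing):
  μ^(1)=9; μ^(2)=-15/2; μ^(3)=-13

((0, 3, 0, 3); (0, 1, 1, 0); (3, 0, 0, 0))


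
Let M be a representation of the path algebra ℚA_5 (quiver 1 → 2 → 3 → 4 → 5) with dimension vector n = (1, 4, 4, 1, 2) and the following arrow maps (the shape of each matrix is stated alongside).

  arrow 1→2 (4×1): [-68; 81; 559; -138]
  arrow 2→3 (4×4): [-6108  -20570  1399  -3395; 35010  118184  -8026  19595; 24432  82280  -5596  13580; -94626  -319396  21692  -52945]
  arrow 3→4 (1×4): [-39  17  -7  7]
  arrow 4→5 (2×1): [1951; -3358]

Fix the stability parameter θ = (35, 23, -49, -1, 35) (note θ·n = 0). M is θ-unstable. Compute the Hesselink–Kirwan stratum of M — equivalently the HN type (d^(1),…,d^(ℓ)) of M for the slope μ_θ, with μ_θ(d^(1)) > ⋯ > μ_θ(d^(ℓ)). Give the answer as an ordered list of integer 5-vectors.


Barcode: M ≅ I[1,5], I[2,2]^2, I[2,3], I[3,3]^2, I[5,5]. HN layers by μ_θ (5 steps, strictly decreasing):
  μ^(1)=35; μ^(2)=23; μ^(3)=2; μ^(4)=-13; μ^(5)=-49

((0, 0, 0, 0, 2); (0, 2, 0, 0, 0); (1, 1, 1, 1, 0); (0, 1, 1, 0, 0); (0, 0, 2, 0, 0))
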